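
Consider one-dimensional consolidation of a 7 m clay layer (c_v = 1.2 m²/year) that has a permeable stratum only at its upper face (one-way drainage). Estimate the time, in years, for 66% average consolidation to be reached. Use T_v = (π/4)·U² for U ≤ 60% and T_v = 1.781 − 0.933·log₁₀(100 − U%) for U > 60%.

Drainage path length: H_d = H = 7 m (single drainage).
U > 60%: T_v = 1.781 − 0.933·log₁₀(100 − 66) = 0.35213.
t = T_v·H_d²/c_v = 0.35213×7²/1.2 = 14.38 years.

t ≈ 14.4 years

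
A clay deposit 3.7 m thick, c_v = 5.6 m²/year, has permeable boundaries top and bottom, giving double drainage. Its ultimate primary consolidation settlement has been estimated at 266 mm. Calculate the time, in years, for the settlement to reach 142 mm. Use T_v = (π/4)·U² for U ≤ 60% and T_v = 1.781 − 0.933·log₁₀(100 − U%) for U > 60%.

t ≈ 0.137 years

Drainage path length: H_d = H/2 = 1.85 m (double drainage).
U = S(t)/S_ult = 142/266 = 0.5338.
U ≤ 60%: T_v = (π/4)·U² = (π/4)×0.53383² = 0.22382.
t = T_v·H_d²/c_v = 0.22382×1.85²/5.6 = 0.1368 years.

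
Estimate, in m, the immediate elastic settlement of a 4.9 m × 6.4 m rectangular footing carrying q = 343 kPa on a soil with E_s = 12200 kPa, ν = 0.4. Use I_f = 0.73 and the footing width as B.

S_e ≈ 0.0845 m

Immediate (elastic) settlement: S_e = q·B·(1−ν²)/E_s · I_f.
S_e = 343 × 4.9 × (1 − 0.4²) / 12200 × 0.73
    = 343 × 4.9 × 0.84 / 12200 × 0.73
    = 0.08448 m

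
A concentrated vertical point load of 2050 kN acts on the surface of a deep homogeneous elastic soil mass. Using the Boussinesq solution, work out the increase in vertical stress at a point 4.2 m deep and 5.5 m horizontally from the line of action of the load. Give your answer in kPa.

Δσ_z ≈ 4.57 kPa

Boussinesq vertical stress below a point load on an elastic half-space:
Δσ_z = 3P/(2πz²) · [1 + (r/z)²]^(−5/2)
r/z = 5.5/4.2 = 1.3095; [1+(r/z)²]^(−5/2) = 0.082344.
Δσ_z = 3×2050/(2π×4.2²) × 0.082344 = 55.488 × 0.082344 = 4.569 kPa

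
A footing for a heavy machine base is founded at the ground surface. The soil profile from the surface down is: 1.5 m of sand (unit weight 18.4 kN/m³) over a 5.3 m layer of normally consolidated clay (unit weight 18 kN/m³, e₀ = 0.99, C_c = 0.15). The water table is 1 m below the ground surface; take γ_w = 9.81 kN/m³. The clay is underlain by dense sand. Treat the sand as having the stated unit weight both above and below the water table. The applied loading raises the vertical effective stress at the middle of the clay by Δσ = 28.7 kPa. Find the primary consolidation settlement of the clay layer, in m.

S_c ≈ 0.0865 m

Mid-depth of clay below the ground surface: z = 1.5 + 5.3/2 = 4.15 m.
Total vertical stress at mid-clay: σ_v = 18.4×1.5 + 18×2.65 = 75.3 kPa.
Pore pressure: u = 9.81×(4.15 − 1) = 30.902 kPa.
Initial effective stress: σ'_0 = σ_v − u = 75.3 − 30.902 = 44.398 kPa.
Final effective stress: σ'_f = σ'_0 + Δσ = 44.398 + 28.7 = 73.098 kPa.
Normally consolidated clay, so the full stress increment lies on the virgin compression line:
S_c = C_c·H/(1+e₀)·log₁₀(σ'_f/σ'_0) = 0.15×5.3/(1+0.99)×log₁₀(73.098/44.398)
    = 0.3995 × 0.21654 = 0.08651 m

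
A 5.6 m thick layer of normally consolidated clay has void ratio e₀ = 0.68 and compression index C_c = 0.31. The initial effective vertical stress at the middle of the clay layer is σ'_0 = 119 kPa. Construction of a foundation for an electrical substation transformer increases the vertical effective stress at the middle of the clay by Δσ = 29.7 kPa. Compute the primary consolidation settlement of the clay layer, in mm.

Final effective stress: σ'_f = σ'_0 + Δσ = 119 + 29.7 = 148.7 kPa.
Normally consolidated clay, so the full stress increment lies on the virgin compression line:
S_c = C_c·H/(1+e₀)·log₁₀(σ'_f/σ'_0) = 0.31×5.6/(1+0.68)×log₁₀(148.7/119)
    = 1.0333 × 0.096764 = 0.09999 m

S_c ≈ 100 mm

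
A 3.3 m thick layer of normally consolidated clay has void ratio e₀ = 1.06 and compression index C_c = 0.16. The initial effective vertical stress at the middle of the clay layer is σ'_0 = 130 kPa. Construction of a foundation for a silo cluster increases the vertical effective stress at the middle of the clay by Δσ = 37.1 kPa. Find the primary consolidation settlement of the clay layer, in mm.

Final effective stress: σ'_f = σ'_0 + Δσ = 130 + 37.1 = 167.1 kPa.
Normally consolidated clay, so the full stress increment lies on the virgin compression line:
S_c = C_c·H/(1+e₀)·log₁₀(σ'_f/σ'_0) = 0.16×3.3/(1+1.06)×log₁₀(167.1/130)
    = 0.25631 × 0.10903 = 0.02795 m

S_c ≈ 27.9 mm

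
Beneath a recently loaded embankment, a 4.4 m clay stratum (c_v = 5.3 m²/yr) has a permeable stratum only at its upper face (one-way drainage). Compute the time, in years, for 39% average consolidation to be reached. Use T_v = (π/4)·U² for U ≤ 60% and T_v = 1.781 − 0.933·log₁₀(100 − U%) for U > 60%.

t ≈ 0.436 years

Drainage path length: H_d = H = 4.4 m (single drainage).
U ≤ 60%: T_v = (π/4)·U² = (π/4)×0.39² = 0.11946.
t = T_v·H_d²/c_v = 0.11946×4.4²/5.3 = 0.4364 years.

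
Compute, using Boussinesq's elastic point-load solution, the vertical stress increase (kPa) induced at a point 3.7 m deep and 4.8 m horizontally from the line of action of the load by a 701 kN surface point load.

Δσ_z ≈ 2.07 kPa

Boussinesq vertical stress below a point load on an elastic half-space:
Δσ_z = 3P/(2πz²) · [1 + (r/z)²]^(−5/2)
r/z = 4.8/3.7 = 1.2973; [1+(r/z)²]^(−5/2) = 0.084812.
Δσ_z = 3×701/(2π×3.7²) × 0.084812 = 24.449 × 0.084812 = 2.074 kPa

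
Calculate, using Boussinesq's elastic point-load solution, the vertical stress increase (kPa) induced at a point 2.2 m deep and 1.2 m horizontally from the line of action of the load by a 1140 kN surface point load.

Boussinesq vertical stress below a point load on an elastic half-space:
Δσ_z = 3P/(2πz²) · [1 + (r/z)²]^(−5/2)
r/z = 1.2/2.2 = 0.54545; [1+(r/z)²]^(−5/2) = 0.52145.
Δσ_z = 3×1140/(2π×2.2²) × 0.52145 = 112.46 × 0.52145 = 58.64 kPa

Δσ_z ≈ 58.6 kPa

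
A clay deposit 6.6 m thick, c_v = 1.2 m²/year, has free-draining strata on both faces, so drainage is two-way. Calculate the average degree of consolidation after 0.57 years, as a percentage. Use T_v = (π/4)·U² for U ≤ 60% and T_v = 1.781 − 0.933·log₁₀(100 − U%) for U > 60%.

U ≈ 28.3 %

Drainage path length: H_d = H/2 = 3.3 m (double drainage).
T_v = c_v·t/H_d² = 1.2×0.57/3.3² = 0.06281.
T_v = 0.06281 corresponds to the U ≤ 60% branch:
U = √(4T_v/π) = 0.2828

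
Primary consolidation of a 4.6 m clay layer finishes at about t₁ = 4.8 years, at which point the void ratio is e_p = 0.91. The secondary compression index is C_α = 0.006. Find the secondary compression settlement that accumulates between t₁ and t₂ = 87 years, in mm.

Secondary compression: S_s = C_α·H/(1+e_p)·log₁₀(t₂/t₁)
S_s = 0.006×4.6/(1+0.91)×log₁₀(87/4.8)
    = 0.01445 × 1.258 = 0.01818 m

S_s ≈ 18.2 mm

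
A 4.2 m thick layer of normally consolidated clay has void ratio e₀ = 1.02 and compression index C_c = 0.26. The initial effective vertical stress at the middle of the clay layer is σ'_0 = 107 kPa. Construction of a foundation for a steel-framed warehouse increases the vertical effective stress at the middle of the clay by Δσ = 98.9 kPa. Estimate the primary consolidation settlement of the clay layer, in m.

S_c ≈ 0.154 m

Final effective stress: σ'_f = σ'_0 + Δσ = 107 + 98.9 = 205.9 kPa.
Normally consolidated clay, so the full stress increment lies on the virgin compression line:
S_c = C_c·H/(1+e₀)·log₁₀(σ'_f/σ'_0) = 0.26×4.2/(1+1.02)×log₁₀(205.9/107)
    = 0.54059 × 0.28427 = 0.1537 m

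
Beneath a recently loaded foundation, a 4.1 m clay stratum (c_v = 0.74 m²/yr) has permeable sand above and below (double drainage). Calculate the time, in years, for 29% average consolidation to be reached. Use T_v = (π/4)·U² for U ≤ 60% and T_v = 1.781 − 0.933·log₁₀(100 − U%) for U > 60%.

Drainage path length: H_d = H/2 = 2.05 m (double drainage).
U ≤ 60%: T_v = (π/4)·U² = (π/4)×0.29² = 0.066052.
t = T_v·H_d²/c_v = 0.066052×2.05²/0.74 = 0.3751 years.

t ≈ 0.375 years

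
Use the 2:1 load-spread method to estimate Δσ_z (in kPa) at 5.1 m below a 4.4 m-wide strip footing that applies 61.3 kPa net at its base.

By the 2:1 method the load spreads at 1 horizontal : 2 vertical, so at depth z the loaded area has grown by z in each plan dimension:
Δσ = qB/(B+z) = 61.3×4.4/(4.4+5.1) = 28.392 kPa

Δσ_z ≈ 28.4 kPa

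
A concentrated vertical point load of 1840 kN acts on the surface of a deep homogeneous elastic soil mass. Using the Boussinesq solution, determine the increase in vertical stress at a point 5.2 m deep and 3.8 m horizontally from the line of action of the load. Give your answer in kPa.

Δσ_z ≈ 11.1 kPa

Boussinesq vertical stress below a point load on an elastic half-space:
Δσ_z = 3P/(2πz²) · [1 + (r/z)²]^(−5/2)
r/z = 3.8/5.2 = 0.73077; [1+(r/z)²]^(−5/2) = 0.3431.
Δσ_z = 3×1840/(2π×5.2²) × 0.3431 = 32.49 × 0.3431 = 11.15 kPa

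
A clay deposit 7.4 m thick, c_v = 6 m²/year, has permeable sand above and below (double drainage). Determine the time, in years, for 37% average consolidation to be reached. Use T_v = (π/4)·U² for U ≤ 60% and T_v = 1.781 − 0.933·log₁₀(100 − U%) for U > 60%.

Drainage path length: H_d = H/2 = 3.7 m (double drainage).
U ≤ 60%: T_v = (π/4)·U² = (π/4)×0.37² = 0.10752.
t = T_v·H_d²/c_v = 0.10752×3.7²/6 = 0.2453 years.

t ≈ 0.245 years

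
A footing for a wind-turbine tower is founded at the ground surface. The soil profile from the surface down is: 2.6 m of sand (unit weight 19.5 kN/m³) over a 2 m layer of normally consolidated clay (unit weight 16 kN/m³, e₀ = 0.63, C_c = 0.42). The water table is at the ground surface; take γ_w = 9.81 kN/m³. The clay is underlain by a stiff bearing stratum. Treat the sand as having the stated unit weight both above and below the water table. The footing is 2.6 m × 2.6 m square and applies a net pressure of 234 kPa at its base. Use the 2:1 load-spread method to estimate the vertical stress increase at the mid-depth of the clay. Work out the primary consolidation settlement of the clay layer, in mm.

S_c ≈ 188 mm

Mid-depth of clay below the ground surface: z = 2.6 + 2/2 = 3.6 m.
Total vertical stress at mid-clay: σ_v = 19.5×2.6 + 16×1 = 66.7 kPa.
Pore pressure: u = 9.81×(3.6 − 0) = 35.316 kPa.
Initial effective stress: σ'_0 = σ_v − u = 66.7 − 35.316 = 31.384 kPa.
Stress increase at mid-clay by the 2:1 spreading method:
Δσ = qBL/((B+z)(L+z)) = 234×2.6×2.6/((2.6+3.6)(2.6+3.6)) = 41.151 kPa
Final effective stress: σ'_f = σ'_0 + Δσ = 31.384 + 41.151 = 72.535 kPa.
Normally consolidated clay, so the full stress increment lies on the virgin compression line:
S_c = C_c·H/(1+e₀)·log₁₀(σ'_f/σ'_0) = 0.42×2/(1+0.63)×log₁₀(72.535/31.384)
    = 0.51534 × 0.36384 = 0.1875 m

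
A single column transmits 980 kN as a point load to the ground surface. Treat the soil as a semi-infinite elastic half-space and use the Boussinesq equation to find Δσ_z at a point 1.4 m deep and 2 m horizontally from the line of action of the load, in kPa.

Boussinesq vertical stress below a point load on an elastic half-space:
Δσ_z = 3P/(2πz²) · [1 + (r/z)²]^(−5/2)
r/z = 2/1.4 = 1.4286; [1+(r/z)²]^(−5/2) = 0.062019.
Δσ_z = 3×980/(2π×1.4²) × 0.062019 = 238.73 × 0.062019 = 14.81 kPa

Δσ_z ≈ 14.8 kPa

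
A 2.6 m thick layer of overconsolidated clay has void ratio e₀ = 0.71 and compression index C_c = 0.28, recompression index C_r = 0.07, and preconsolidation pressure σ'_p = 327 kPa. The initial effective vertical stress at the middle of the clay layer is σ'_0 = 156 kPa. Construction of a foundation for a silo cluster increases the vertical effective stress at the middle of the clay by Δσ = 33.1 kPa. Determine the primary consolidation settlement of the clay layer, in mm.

Final effective stress: σ'_f = 156 + 33.1 = 189.1 kPa.
σ'_f = 189.1 ≤ σ'_p = 327 kPa, so the clay remains overconsolidated and only the recompression index applies:
S_c = C_r·H/(1+e₀)·log₁₀(σ'_f/σ'_0) = 0.07×2.6/1.71×log₁₀(189.1/156)
    = 0.10644 × 0.083567 = 0.008894 m

S_c ≈ 8.89 mm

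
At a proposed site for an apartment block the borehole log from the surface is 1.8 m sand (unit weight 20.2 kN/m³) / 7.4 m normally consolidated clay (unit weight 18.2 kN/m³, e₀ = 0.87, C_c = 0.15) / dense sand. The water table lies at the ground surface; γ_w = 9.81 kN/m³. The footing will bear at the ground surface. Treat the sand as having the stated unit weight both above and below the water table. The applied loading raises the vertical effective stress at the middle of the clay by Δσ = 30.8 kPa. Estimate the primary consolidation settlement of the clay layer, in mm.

Mid-depth of clay below the ground surface: z = 1.8 + 7.4/2 = 5.5 m.
Total vertical stress at mid-clay: σ_v = 20.2×1.8 + 18.2×3.7 = 103.7 kPa.
Pore pressure: u = 9.81×(5.5 − 0) = 53.955 kPa.
Initial effective stress: σ'_0 = σ_v − u = 103.7 − 53.955 = 49.745 kPa.
Final effective stress: σ'_f = σ'_0 + Δσ = 49.745 + 30.8 = 80.545 kPa.
Normally consolidated clay, so the full stress increment lies on the virgin compression line:
S_c = C_c·H/(1+e₀)·log₁₀(σ'_f/σ'_0) = 0.15×7.4/(1+0.87)×log₁₀(80.545/49.745)
    = 0.59358 × 0.20929 = 0.1242 m

S_c ≈ 124 mm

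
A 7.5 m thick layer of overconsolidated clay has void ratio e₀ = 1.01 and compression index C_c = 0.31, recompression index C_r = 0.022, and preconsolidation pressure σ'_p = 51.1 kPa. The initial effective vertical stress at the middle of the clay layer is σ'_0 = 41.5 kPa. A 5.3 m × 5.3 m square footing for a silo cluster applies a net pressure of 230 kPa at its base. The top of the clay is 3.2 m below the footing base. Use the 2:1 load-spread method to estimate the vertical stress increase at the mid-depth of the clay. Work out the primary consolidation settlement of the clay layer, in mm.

Mid-depth of clay below the footing base: z = 3.2 + 7.5/2 = 6.95 m.
Stress increase at mid-clay by the 2:1 spreading method:
Δσ = qBL/((B+z)(L+z)) = 230×5.3×5.3/((5.3+6.95)(5.3+6.95)) = 43.053 kPa
Final effective stress: σ'_f = 41.5 + 43.053 = 84.553 kPa.
σ'_f = 84.553 > σ'_p = 51.1 kPa, so the stress path crosses the preconsolidation pressure — recompression up to σ'_p, then virgin compression beyond:
S_c = H/(1+e₀)·[C_r·log₁₀(σ'_p/σ'_0) + C_c·log₁₀(σ'_f/σ'_p)]
    = 7.5/2.01 × [0.022×log₁₀(51.1/41.5) + 0.31×log₁₀(84.553/51.1)]
    = 3.7313 × [0.0019882 + 0.0678] = 0.2604 m

S_c ≈ 260 mm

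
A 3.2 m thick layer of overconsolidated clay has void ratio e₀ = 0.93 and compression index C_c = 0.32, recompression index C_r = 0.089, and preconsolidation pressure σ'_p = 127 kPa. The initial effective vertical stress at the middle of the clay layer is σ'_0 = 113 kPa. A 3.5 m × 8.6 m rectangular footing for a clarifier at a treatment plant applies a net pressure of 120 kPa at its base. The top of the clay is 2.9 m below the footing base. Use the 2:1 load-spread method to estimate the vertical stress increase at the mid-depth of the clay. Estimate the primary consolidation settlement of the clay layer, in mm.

S_c ≈ 41.9 mm

Mid-depth of clay below the footing base: z = 2.9 + 3.2/2 = 4.5 m.
Stress increase at mid-clay by the 2:1 spreading method:
Δσ = qBL/((B+z)(L+z)) = 120×3.5×8.6/((3.5+4.5)(8.6+4.5)) = 34.466 kPa
Final effective stress: σ'_f = 113 + 34.466 = 147.47 kPa.
σ'_f = 147.47 > σ'_p = 127 kPa, so the stress path crosses the preconsolidation pressure — recompression up to σ'_p, then virgin compression beyond:
S_c = H/(1+e₀)·[C_r·log₁₀(σ'_p/σ'_0) + C_c·log₁₀(σ'_f/σ'_p)]
    = 3.2/1.93 × [0.089×log₁₀(127/113) + 0.32×log₁₀(147.47/127)]
    = 1.658 × [0.0045145 + 0.020768] = 0.04192 m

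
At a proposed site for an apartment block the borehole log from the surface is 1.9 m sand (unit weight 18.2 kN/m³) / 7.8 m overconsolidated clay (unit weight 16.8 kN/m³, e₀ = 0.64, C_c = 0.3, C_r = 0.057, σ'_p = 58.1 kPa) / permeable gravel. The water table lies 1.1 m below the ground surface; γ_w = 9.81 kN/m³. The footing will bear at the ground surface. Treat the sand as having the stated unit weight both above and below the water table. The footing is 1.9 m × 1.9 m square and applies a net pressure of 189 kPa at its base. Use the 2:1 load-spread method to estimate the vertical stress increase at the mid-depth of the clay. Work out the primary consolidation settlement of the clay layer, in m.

Mid-depth of clay below the ground surface: z = 1.9 + 7.8/2 = 5.8 m.
Total vertical stress at mid-clay: σ_v = 18.2×1.9 + 16.8×3.9 = 100.1 kPa.
Pore pressure: u = 9.81×(5.8 − 1.1) = 46.107 kPa.
Initial effective stress: σ'_0 = σ_v − u = 100.1 − 46.107 = 53.993 kPa.
Stress increase at mid-clay by the 2:1 spreading method:
Δσ = qBL/((B+z)(L+z)) = 189×1.9×1.9/((1.9+5.8)(1.9+5.8)) = 11.508 kPa
Final effective stress: σ'_f = 53.993 + 11.508 = 65.501 kPa.
σ'_f = 65.501 > σ'_p = 58.1 kPa, so the stress path crosses the preconsolidation pressure — recompression up to σ'_p, then virgin compression beyond:
S_c = H/(1+e₀)·[C_r·log₁₀(σ'_p/σ'_0) + C_c·log₁₀(σ'_f/σ'_p)]
    = 7.8/1.64 × [0.057×log₁₀(58.1/53.993) + 0.3×log₁₀(65.501/58.1)]
    = 4.7561 × [0.0018148 + 0.015622] = 0.08293 m

S_c ≈ 0.0829 m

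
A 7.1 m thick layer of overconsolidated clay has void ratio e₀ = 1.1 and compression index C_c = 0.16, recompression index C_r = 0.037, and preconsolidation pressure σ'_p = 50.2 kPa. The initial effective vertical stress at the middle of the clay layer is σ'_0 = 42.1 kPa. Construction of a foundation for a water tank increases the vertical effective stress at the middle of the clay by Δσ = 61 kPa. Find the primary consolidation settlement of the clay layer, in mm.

Final effective stress: σ'_f = 42.1 + 61 = 103.1 kPa.
σ'_f = 103.1 > σ'_p = 50.2 kPa, so the stress path crosses the preconsolidation pressure — recompression up to σ'_p, then virgin compression beyond:
S_c = H/(1+e₀)·[C_r·log₁₀(σ'_p/σ'_0) + C_c·log₁₀(σ'_f/σ'_p)]
    = 7.1/2.1 × [0.037×log₁₀(50.2/42.1) + 0.16×log₁₀(103.1/50.2)]
    = 3.381 × [0.0028276 + 0.050009] = 0.1786 m

S_c ≈ 179 mm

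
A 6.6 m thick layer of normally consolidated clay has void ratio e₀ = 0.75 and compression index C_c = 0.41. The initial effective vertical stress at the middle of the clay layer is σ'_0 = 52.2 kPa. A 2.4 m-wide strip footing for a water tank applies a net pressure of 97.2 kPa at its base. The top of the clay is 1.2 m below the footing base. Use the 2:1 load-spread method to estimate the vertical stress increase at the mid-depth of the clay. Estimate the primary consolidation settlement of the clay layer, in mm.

Mid-depth of clay below the footing base: z = 1.2 + 6.6/2 = 4.5 m.
Stress increase at mid-clay by the 2:1 spreading method:
Δσ = qB/(B+z) = 97.2×2.4/(2.4+4.5) = 33.809 kPa
Final effective stress: σ'_f = σ'_0 + Δσ = 52.2 + 33.809 = 86.009 kPa.
Normally consolidated clay, so the full stress increment lies on the virgin compression line:
S_c = C_c·H/(1+e₀)·log₁₀(σ'_f/σ'_0) = 0.41×6.6/(1+0.75)×log₁₀(86.009/52.2)
    = 1.5463 × 0.21687 = 0.3353 m

S_c ≈ 335 mm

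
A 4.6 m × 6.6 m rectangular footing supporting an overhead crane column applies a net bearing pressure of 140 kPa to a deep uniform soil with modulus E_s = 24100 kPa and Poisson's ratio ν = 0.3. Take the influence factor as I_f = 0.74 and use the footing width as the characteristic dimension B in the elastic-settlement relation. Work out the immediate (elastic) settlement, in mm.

S_e ≈ 18 mm

Immediate (elastic) settlement: S_e = q·B·(1−ν²)/E_s · I_f.
S_e = 140 × 4.6 × (1 − 0.3²) / 24100 × 0.74
    = 140 × 4.6 × 0.91 / 24100 × 0.74
    = 0.01799 m = 17.99 mm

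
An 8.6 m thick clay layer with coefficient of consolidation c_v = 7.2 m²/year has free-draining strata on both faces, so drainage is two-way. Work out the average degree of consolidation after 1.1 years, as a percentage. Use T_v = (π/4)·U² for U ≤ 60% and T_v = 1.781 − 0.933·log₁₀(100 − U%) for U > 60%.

Drainage path length: H_d = H/2 = 4.3 m (double drainage).
T_v = c_v·t/H_d² = 7.2×1.1/4.3² = 0.42834.
T_v = 0.42834 corresponds to the U > 60% branch:
U = 1 − 10^((1.781 − T_v)/0.933)/100 = 0.7183

U ≈ 71.8 %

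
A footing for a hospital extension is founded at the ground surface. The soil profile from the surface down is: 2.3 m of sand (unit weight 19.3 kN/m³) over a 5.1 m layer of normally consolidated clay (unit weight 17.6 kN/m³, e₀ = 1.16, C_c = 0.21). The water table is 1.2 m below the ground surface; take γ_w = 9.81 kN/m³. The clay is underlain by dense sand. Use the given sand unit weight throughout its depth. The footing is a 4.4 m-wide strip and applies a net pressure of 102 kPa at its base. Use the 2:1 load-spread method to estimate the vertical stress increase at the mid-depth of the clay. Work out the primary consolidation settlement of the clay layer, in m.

S_c ≈ 0.139 m

Mid-depth of clay below the ground surface: z = 2.3 + 5.1/2 = 4.85 m.
Total vertical stress at mid-clay: σ_v = 19.3×2.3 + 17.6×2.55 = 89.27 kPa.
Pore pressure: u = 9.81×(4.85 − 1.2) = 35.806 kPa.
Initial effective stress: σ'_0 = σ_v − u = 89.27 − 35.806 = 53.464 kPa.
Stress increase at mid-clay by the 2:1 spreading method:
Δσ = qB/(B+z) = 102×4.4/(4.4+4.85) = 48.519 kPa
Final effective stress: σ'_f = σ'_0 + Δσ = 53.464 + 48.519 = 101.98 kPa.
Normally consolidated clay, so the full stress increment lies on the virgin compression line:
S_c = C_c·H/(1+e₀)·log₁₀(σ'_f/σ'_0) = 0.21×5.1/(1+1.16)×log₁₀(101.98/53.464)
    = 0.49583 × 0.28045 = 0.1391 m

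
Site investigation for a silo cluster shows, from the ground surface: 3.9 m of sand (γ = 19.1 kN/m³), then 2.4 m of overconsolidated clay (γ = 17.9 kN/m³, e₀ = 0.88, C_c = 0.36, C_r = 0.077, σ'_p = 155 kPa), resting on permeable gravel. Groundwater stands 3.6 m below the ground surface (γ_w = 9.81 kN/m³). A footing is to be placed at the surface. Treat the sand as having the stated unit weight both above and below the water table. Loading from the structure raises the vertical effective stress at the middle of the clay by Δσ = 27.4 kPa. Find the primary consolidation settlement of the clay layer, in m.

Mid-depth of clay below the ground surface: z = 3.9 + 2.4/2 = 5.1 m.
Total vertical stress at mid-clay: σ_v = 19.1×3.9 + 17.9×1.2 = 95.97 kPa.
Pore pressure: u = 9.81×(5.1 − 3.6) = 14.715 kPa.
Initial effective stress: σ'_0 = σ_v − u = 95.97 − 14.715 = 81.255 kPa.
Final effective stress: σ'_f = 81.255 + 27.4 = 108.66 kPa.
σ'_f = 108.66 ≤ σ'_p = 155 kPa, so the clay remains overconsolidated and only the recompression index applies:
S_c = C_r·H/(1+e₀)·log₁₀(σ'_f/σ'_0) = 0.077×2.4/1.88×log₁₀(108.66/81.255)
    = 0.098298 × 0.12622 = 0.01241 m

S_c ≈ 0.0124 m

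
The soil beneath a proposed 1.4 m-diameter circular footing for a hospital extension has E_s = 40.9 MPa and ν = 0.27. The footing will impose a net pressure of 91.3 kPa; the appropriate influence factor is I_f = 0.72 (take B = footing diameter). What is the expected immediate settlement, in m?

S_e ≈ 0.00209 m

Immediate (elastic) settlement: S_e = q·B·(1−ν²)/E_s · I_f.
E_s = 40.9 MPa = 40900 kPa.
S_e = 91.3 × 1.4 × (1 − 0.27²) / 40900 × 0.72
    = 91.3 × 1.4 × 0.9271 / 40900 × 0.72
    = 0.002086 m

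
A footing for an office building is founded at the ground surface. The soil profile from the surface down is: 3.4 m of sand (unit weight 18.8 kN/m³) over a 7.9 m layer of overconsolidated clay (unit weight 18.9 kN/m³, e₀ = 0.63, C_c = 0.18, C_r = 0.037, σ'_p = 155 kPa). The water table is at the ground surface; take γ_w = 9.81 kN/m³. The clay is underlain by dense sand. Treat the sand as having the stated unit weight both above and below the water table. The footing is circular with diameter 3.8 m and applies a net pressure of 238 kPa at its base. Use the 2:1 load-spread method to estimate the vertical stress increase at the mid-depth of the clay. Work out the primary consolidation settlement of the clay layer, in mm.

Mid-depth of clay below the ground surface: z = 3.4 + 7.9/2 = 7.35 m.
Total vertical stress at mid-clay: σ_v = 18.8×3.4 + 18.9×3.95 = 138.57 kPa.
Pore pressure: u = 9.81×(7.35 − 0) = 72.103 kPa.
Initial effective stress: σ'_0 = σ_v − u = 138.57 − 72.103 = 66.467 kPa.
Stress increase at mid-clay by the 2:1 spreading method:
Δσ ≈ qD²/(D+z)² = 238×3.8²/(3.8+7.35)² = 27.644 kPa
Final effective stress: σ'_f = 66.467 + 27.644 = 94.111 kPa.
σ'_f = 94.111 ≤ σ'_p = 155 kPa, so the clay remains overconsolidated and only the recompression index applies:
S_c = C_r·H/(1+e₀)·log₁₀(σ'_f/σ'_0) = 0.037×7.9/1.63×log₁₀(94.111/66.467)
    = 0.17932 × 0.15103 = 0.02708 m

S_c ≈ 27.1 mm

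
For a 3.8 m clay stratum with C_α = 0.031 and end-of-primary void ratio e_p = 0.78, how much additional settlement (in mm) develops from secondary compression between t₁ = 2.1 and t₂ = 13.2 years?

Secondary compression: S_s = C_α·H/(1+e_p)·log₁₀(t₂/t₁)
S_s = 0.031×3.8/(1+0.78)×log₁₀(13.2/2.1)
    = 0.06618 × 0.7984 = 0.05283 m

S_s ≈ 52.8 mm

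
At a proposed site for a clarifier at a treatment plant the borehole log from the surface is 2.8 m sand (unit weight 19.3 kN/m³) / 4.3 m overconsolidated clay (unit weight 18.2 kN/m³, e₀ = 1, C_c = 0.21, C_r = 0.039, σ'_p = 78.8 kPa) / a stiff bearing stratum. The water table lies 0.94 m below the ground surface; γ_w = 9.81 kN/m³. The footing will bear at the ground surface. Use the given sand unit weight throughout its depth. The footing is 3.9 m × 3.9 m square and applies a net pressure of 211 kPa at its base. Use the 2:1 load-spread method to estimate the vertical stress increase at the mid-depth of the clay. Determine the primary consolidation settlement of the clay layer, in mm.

Mid-depth of clay below the ground surface: z = 2.8 + 4.3/2 = 4.95 m.
Total vertical stress at mid-clay: σ_v = 19.3×2.8 + 18.2×2.15 = 93.17 kPa.
Pore pressure: u = 9.81×(4.95 − 0.94) = 39.338 kPa.
Initial effective stress: σ'_0 = σ_v − u = 93.17 − 39.338 = 53.832 kPa.
Stress increase at mid-clay by the 2:1 spreading method:
Δσ = qBL/((B+z)(L+z)) = 211×3.9×3.9/((3.9+4.95)(3.9+4.95)) = 40.976 kPa
Final effective stress: σ'_f = 53.832 + 40.976 = 94.808 kPa.
σ'_f = 94.808 > σ'_p = 78.8 kPa, so the stress path crosses the preconsolidation pressure — recompression up to σ'_p, then virgin compression beyond:
S_c = H/(1+e₀)·[C_r·log₁₀(σ'_p/σ'_0) + C_c·log₁₀(σ'_f/σ'_p)]
    = 4.3/2 × [0.039×log₁₀(78.8/53.832) + 0.21×log₁₀(94.808/78.8)]
    = 2.15 × [0.0064539 + 0.016867] = 0.05014 m

S_c ≈ 50.1 mm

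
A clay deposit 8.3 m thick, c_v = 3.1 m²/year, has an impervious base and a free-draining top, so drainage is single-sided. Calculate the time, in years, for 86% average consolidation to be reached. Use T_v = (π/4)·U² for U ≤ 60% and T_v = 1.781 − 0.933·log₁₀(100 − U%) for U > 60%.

Drainage path length: H_d = H = 8.3 m (single drainage).
U > 60%: T_v = 1.781 − 0.933·log₁₀(100 − 86) = 0.71166.
t = T_v·H_d²/c_v = 0.71166×8.3²/3.1 = 15.81 years.

t ≈ 15.8 years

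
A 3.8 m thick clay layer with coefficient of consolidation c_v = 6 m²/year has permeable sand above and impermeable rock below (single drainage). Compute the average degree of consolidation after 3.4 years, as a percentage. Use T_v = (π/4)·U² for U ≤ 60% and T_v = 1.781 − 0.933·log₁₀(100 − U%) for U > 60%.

U ≈ 97.5 %

Drainage path length: H_d = H = 3.8 m (single drainage).
T_v = c_v·t/H_d² = 6×3.4/3.8² = 1.4127.
T_v = 1.4127 corresponds to the U > 60% branch:
U = 1 − 10^((1.781 − T_v)/0.933)/100 = 0.9752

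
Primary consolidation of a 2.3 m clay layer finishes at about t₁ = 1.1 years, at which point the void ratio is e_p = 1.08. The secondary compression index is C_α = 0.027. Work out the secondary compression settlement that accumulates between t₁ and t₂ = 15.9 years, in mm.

Secondary compression: S_s = C_α·H/(1+e_p)·log₁₀(t₂/t₁)
S_s = 0.027×2.3/(1+1.08)×log₁₀(15.9/1.1)
    = 0.02986 × 1.16 = 0.03463 m

S_s ≈ 34.6 mm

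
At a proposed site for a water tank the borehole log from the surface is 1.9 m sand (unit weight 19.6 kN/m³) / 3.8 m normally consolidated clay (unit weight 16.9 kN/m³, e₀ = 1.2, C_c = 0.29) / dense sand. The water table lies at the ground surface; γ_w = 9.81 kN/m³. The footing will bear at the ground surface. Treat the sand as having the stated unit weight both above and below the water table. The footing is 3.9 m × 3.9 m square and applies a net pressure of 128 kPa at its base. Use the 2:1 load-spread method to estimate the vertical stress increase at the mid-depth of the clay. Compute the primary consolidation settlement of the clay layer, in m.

S_c ≈ 0.153 m

Mid-depth of clay below the ground surface: z = 1.9 + 3.8/2 = 3.8 m.
Total vertical stress at mid-clay: σ_v = 19.6×1.9 + 16.9×1.9 = 69.35 kPa.
Pore pressure: u = 9.81×(3.8 − 0) = 37.278 kPa.
Initial effective stress: σ'_0 = σ_v − u = 69.35 − 37.278 = 32.072 kPa.
Stress increase at mid-clay by the 2:1 spreading method:
Δσ = qBL/((B+z)(L+z)) = 128×3.9×3.9/((3.9+3.8)(3.9+3.8)) = 32.837 kPa
Final effective stress: σ'_f = σ'_0 + Δσ = 32.072 + 32.837 = 64.909 kPa.
Normally consolidated clay, so the full stress increment lies on the virgin compression line:
S_c = C_c·H/(1+e₀)·log₁₀(σ'_f/σ'_0) = 0.29×3.8/(1+1.2)×log₁₀(64.909/32.072)
    = 0.50091 × 0.30618 = 0.1534 m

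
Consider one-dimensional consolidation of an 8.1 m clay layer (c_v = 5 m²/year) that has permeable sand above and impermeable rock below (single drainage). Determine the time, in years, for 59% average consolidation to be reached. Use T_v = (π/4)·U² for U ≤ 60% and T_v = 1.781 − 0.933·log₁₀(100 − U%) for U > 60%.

t ≈ 3.59 years

Drainage path length: H_d = H = 8.1 m (single drainage).
U ≤ 60%: T_v = (π/4)·U² = (π/4)×0.59² = 0.2734.
t = T_v·H_d²/c_v = 0.2734×8.1²/5 = 3.588 years.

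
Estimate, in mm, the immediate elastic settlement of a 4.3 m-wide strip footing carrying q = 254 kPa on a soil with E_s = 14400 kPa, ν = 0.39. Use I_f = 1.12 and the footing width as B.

Immediate (elastic) settlement: S_e = q·B·(1−ν²)/E_s · I_f.
S_e = 254 × 4.3 × (1 − 0.39²) / 14400 × 1.12
    = 254 × 4.3 × 0.8479 / 14400 × 1.12
    = 0.07203 m = 72.03 mm

S_e ≈ 72 mm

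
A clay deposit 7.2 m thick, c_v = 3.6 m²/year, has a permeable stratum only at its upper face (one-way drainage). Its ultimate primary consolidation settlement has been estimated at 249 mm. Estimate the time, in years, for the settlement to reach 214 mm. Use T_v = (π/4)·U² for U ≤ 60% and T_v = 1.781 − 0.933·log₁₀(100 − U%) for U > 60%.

Drainage path length: H_d = H = 7.2 m (single drainage).
U = S(t)/S_ult = 214/249 = 0.8594.
U > 60%: T_v = 1.781 − 0.933·log₁₀(100 − 85.944) = 0.71004.
t = T_v·H_d²/c_v = 0.71004×7.2²/3.6 = 10.22 years.

t ≈ 10.2 years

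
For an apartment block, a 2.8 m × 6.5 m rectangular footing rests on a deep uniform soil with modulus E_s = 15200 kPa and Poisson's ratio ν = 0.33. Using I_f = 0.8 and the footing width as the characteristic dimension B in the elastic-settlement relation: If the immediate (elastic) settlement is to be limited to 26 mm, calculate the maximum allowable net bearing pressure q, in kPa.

q ≈ 198 kPa

S_e = q·B·(1−ν²)/E_s · I_f  ⇒  q = S_e·E_s / (B·(1−ν²)·I_f).
q = 0.026 × 15200 / (2.8 × 0.8911 × 0.8) = 198 kPa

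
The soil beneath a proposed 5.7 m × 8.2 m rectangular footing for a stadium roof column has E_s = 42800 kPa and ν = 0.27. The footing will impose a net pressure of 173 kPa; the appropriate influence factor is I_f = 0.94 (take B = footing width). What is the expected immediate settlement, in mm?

S_e ≈ 20.1 mm

Immediate (elastic) settlement: S_e = q·B·(1−ν²)/E_s · I_f.
S_e = 173 × 5.7 × (1 − 0.27²) / 42800 × 0.94
    = 173 × 5.7 × 0.9271 / 42800 × 0.94
    = 0.02008 m = 20.08 mm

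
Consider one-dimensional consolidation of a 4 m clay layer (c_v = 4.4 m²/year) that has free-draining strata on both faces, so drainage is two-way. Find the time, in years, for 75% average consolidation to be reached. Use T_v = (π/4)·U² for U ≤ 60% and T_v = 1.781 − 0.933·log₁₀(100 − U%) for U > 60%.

t ≈ 0.433 years

Drainage path length: H_d = H/2 = 2 m (double drainage).
U > 60%: T_v = 1.781 − 0.933·log₁₀(100 − 75) = 0.47672.
t = T_v·H_d²/c_v = 0.47672×2²/4.4 = 0.4334 years.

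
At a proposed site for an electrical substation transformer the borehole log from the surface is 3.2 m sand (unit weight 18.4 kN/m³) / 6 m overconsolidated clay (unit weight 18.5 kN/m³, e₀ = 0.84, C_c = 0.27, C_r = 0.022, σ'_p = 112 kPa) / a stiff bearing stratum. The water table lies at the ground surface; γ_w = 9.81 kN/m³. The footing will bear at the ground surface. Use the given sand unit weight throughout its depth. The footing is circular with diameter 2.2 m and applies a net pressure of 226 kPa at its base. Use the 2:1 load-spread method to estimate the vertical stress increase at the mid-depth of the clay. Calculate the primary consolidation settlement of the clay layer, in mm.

S_c ≈ 7.92 mm

Mid-depth of clay below the ground surface: z = 3.2 + 6/2 = 6.2 m.
Total vertical stress at mid-clay: σ_v = 18.4×3.2 + 18.5×3 = 114.38 kPa.
Pore pressure: u = 9.81×(6.2 − 0) = 60.822 kPa.
Initial effective stress: σ'_0 = σ_v − u = 114.38 − 60.822 = 53.558 kPa.
Stress increase at mid-clay by the 2:1 spreading method:
Δσ ≈ qD²/(D+z)² = 226×2.2²/(2.2+6.2)² = 15.502 kPa
Final effective stress: σ'_f = 53.558 + 15.502 = 69.06 kPa.
σ'_f = 69.06 ≤ σ'_p = 112 kPa, so the clay remains overconsolidated and only the recompression index applies:
S_c = C_r·H/(1+e₀)·log₁₀(σ'_f/σ'_0) = 0.022×6/1.84×log₁₀(69.06/53.558)
    = 0.07174 × 0.1104 = 0.00792 m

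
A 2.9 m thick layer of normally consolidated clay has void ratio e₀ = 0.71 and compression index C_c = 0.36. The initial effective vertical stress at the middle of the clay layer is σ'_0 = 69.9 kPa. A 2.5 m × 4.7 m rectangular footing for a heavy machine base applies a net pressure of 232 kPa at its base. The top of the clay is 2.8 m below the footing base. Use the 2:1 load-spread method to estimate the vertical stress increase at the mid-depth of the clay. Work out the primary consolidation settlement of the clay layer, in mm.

S_c ≈ 132 mm

Mid-depth of clay below the footing base: z = 2.8 + 2.9/2 = 4.25 m.
Stress increase at mid-clay by the 2:1 spreading method:
Δσ = qBL/((B+z)(L+z)) = 232×2.5×4.7/((2.5+4.25)(4.7+4.25)) = 45.123 kPa
Final effective stress: σ'_f = σ'_0 + Δσ = 69.9 + 45.123 = 115.02 kPa.
Normally consolidated clay, so the full stress increment lies on the virgin compression line:
S_c = C_c·H/(1+e₀)·log₁₀(σ'_f/σ'_0) = 0.36×2.9/(1+0.71)×log₁₀(115.02/69.9)
    = 0.61053 × 0.2163 = 0.1321 m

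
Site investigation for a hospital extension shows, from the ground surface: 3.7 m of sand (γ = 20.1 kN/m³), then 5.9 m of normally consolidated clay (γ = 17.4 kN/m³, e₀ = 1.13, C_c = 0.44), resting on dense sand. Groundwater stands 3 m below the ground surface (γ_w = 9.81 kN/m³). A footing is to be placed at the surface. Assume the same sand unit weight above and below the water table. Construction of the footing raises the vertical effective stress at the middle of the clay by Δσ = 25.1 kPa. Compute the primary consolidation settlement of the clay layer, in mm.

S_c ≈ 130 mm

Mid-depth of clay below the ground surface: z = 3.7 + 5.9/2 = 6.65 m.
Total vertical stress at mid-clay: σ_v = 20.1×3.7 + 17.4×2.95 = 125.7 kPa.
Pore pressure: u = 9.81×(6.65 − 3) = 35.806 kPa.
Initial effective stress: σ'_0 = σ_v − u = 125.7 − 35.806 = 89.894 kPa.
Final effective stress: σ'_f = σ'_0 + Δσ = 89.894 + 25.1 = 114.99 kPa.
Normally consolidated clay, so the full stress increment lies on the virgin compression line:
S_c = C_c·H/(1+e₀)·log₁₀(σ'_f/σ'_0) = 0.44×5.9/(1+1.13)×log₁₀(114.99/89.894)
    = 1.2188 × 0.10693 = 0.1303 m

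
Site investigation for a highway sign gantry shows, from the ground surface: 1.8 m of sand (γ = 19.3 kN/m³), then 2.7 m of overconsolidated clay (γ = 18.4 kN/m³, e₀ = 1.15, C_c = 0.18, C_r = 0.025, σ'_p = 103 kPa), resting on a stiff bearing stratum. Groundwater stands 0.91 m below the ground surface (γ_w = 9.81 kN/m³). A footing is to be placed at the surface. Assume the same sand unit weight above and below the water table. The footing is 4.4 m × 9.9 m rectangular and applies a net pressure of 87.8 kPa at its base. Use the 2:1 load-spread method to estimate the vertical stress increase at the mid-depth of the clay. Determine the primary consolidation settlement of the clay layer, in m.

Mid-depth of clay below the ground surface: z = 1.8 + 2.7/2 = 3.15 m.
Total vertical stress at mid-clay: σ_v = 19.3×1.8 + 18.4×1.35 = 59.58 kPa.
Pore pressure: u = 9.81×(3.15 − 0.91) = 21.974 kPa.
Initial effective stress: σ'_0 = σ_v − u = 59.58 − 21.974 = 37.606 kPa.
Stress increase at mid-clay by the 2:1 spreading method:
Δσ = qBL/((B+z)(L+z)) = 87.8×4.4×9.9/((4.4+3.15)(9.9+3.15)) = 38.817 kPa
Final effective stress: σ'_f = 37.606 + 38.817 = 76.423 kPa.
σ'_f = 76.423 ≤ σ'_p = 103 kPa, so the clay remains overconsolidated and only the recompression index applies:
S_c = C_r·H/(1+e₀)·log₁₀(σ'_f/σ'_0) = 0.025×2.7/2.15×log₁₀(76.423/37.606)
    = 0.031395 × 0.30797 = 0.009669 m

S_c ≈ 0.00967 m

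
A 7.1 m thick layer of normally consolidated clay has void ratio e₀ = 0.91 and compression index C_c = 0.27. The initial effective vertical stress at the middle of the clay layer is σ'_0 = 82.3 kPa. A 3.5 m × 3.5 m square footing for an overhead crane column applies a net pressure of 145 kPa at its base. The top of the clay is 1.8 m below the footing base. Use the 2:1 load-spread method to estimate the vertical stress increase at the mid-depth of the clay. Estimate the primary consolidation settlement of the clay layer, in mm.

S_c ≈ 106 mm

Mid-depth of clay below the footing base: z = 1.8 + 7.1/2 = 5.35 m.
Stress increase at mid-clay by the 2:1 spreading method:
Δσ = qBL/((B+z)(L+z)) = 145×3.5×3.5/((3.5+5.35)(3.5+5.35)) = 22.679 kPa
Final effective stress: σ'_f = σ'_0 + Δσ = 82.3 + 22.679 = 104.98 kPa.
Normally consolidated clay, so the full stress increment lies on the virgin compression line:
S_c = C_c·H/(1+e₀)·log₁₀(σ'_f/σ'_0) = 0.27×7.1/(1+0.91)×log₁₀(104.98/82.3)
    = 1.0037 × 0.10571 = 0.1061 m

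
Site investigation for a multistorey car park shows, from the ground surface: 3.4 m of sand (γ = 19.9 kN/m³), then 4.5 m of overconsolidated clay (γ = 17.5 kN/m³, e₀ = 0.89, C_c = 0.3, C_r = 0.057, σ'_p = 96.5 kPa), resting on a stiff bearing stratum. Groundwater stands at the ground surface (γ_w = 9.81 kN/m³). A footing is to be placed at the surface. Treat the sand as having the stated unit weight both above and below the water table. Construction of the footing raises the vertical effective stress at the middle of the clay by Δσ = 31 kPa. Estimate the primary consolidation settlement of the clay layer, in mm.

S_c ≈ 27.7 mm

Mid-depth of clay below the ground surface: z = 3.4 + 4.5/2 = 5.65 m.
Total vertical stress at mid-clay: σ_v = 19.9×3.4 + 17.5×2.25 = 107.03 kPa.
Pore pressure: u = 9.81×(5.65 − 0) = 55.427 kPa.
Initial effective stress: σ'_0 = σ_v − u = 107.03 − 55.427 = 51.603 kPa.
Final effective stress: σ'_f = 51.603 + 31 = 82.603 kPa.
σ'_f = 82.603 ≤ σ'_p = 96.5 kPa, so the clay remains overconsolidated and only the recompression index applies:
S_c = C_r·H/(1+e₀)·log₁₀(σ'_f/σ'_0) = 0.057×4.5/1.89×log₁₀(82.603/51.603)
    = 0.13572 × 0.20432 = 0.02773 m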